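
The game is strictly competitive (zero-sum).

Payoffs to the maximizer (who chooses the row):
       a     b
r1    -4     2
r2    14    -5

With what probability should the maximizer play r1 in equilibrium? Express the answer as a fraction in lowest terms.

Row minima are -4 and -5, so the maximizer's maximin is -4; column maxima are 14 and 2, so the minimizer's minimax is 2. These differ, so the equilibrium is in mixed strategies.
Let the maximizer play r1 with probability p. The minimizer is indifferent when −4p + 14(1−p) = 2p − 5(1−p), giving p = 19/25.

19/25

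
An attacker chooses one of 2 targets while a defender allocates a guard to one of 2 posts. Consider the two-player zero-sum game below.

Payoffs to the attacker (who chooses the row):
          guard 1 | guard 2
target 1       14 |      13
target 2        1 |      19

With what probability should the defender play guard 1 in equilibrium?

Row minima are 13 and 1, so the attacker's maximin is 13; column maxima are 14 and 19, so the defender's minimax is 14. These differ, so the equilibrium is in mixed strategies.
Let the defender play guard 1 with probability q. The attacker is indifferent when 14q + 13(1−q) = q + 19(1−q), giving q = 6/19.

6/19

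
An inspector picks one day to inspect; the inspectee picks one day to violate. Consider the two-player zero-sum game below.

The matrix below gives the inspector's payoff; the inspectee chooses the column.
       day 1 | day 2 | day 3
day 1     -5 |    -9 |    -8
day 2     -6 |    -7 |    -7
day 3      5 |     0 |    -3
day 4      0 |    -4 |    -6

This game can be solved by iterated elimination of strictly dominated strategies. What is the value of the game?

Column day 1 is strictly dominated by day 2 for the inspectee (-9<-5, -7<-6, 0<5, -4<0); eliminate day 1.
Row day 2 is strictly dominated by row day 3 (0>-7, -3>-7); eliminate day 2.
Row day 4 is strictly dominated by row day 3 (0>-4, -3>-6); eliminate day 4.
Row day 1 is strictly dominated by row day 3 (0>-9, -3>-8); eliminate day 1.
Column day 2 is strictly dominated by day 3 for the inspectee (-3<0); eliminate day 2.
Only (day 3, day 3) remains, with payoff -3.

-3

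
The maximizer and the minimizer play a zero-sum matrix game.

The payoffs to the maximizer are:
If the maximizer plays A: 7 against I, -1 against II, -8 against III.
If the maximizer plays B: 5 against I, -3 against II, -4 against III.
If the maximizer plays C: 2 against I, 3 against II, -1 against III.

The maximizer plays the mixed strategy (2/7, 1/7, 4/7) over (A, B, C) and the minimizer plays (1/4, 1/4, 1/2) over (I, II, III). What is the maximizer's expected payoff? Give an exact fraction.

-1/2

Against (1/4, 1/4, 1/2), each row's expected payoff is A: -5/2; B: -3/2; C: 3/4.
Taking the (2/7, 1/7, 4/7)-weighted average: (2/7)·(-5/2) + (1/7)·(-3/2) + (4/7)·(3/4) = -1/2.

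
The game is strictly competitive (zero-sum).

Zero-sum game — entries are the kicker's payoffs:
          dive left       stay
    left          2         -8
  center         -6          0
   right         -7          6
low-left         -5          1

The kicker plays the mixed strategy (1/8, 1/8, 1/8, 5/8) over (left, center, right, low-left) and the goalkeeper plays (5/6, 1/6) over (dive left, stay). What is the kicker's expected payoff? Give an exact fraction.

-59/16

Against (5/6, 1/6), each row's expected payoff is left: 1/3; center: -5; right: -29/6; low-left: -4.
Taking the (1/8, 1/8, 1/8, 5/8)-weighted average: (1/8)·(1/3) + (1/8)·(-5) + (1/8)·(-29/6) + (5/8)·(-4) = -59/16.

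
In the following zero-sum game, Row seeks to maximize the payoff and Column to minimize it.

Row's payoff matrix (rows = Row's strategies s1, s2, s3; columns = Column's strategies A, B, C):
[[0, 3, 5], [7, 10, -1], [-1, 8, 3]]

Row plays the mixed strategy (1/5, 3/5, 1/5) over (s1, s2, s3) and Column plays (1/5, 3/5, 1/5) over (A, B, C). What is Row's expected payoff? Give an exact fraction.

148/25

Against (1/5, 3/5, 1/5), each row's expected payoff is s1: 14/5; s2: 36/5; s3: 26/5.
Taking the (1/5, 3/5, 1/5)-weighted average: (1/5)·(14/5) + (3/5)·(36/5) + (1/5)·(26/5) = 148/25.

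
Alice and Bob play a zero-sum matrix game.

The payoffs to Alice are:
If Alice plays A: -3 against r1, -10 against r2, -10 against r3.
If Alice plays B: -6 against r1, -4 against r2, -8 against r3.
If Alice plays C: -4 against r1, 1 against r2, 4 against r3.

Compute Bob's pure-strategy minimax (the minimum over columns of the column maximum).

The worst case (largest entry) in each column is r1: -3, r2: 1, r3: 4.
The best (smallest) of these is -3.

-3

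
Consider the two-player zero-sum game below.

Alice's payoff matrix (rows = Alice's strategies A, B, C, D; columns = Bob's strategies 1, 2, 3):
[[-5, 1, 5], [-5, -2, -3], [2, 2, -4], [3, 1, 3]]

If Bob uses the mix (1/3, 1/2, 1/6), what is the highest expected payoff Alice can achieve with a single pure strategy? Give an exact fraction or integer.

2

A: (-5)·(1/3) + (1)·(1/2) + (5)·(1/6) = -1/3.
B: (-5)·(1/3) + (-2)·(1/2) + (-3)·(1/6) = -19/6.
C: (2)·(1/3) + (2)·(1/2) + (-4)·(1/6) = 1.
D: (3)·(1/3) + (1)·(1/2) + (3)·(1/6) = 2.
The best pure response is D with expected payoff 2.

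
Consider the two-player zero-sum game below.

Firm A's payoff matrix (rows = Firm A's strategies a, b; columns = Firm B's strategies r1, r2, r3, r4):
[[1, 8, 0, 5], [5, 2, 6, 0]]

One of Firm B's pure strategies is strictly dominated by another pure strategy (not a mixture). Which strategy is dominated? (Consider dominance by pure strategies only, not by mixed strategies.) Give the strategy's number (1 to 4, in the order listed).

Firm B prefers columns that give Firm A less. Compare r2 with r4: 5 < 8, 0 < 2.
So r4 strictly dominates r2 for Firm B; r2 is strictly dominated.

2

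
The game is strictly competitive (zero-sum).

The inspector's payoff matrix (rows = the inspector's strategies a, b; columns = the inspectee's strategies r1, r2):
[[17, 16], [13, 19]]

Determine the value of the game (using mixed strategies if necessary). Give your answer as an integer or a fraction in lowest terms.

115/7

Row minima are 16 and 13, so the inspector's maximin is 16; column maxima are 17 and 19, so the inspectee's minimax is 17. These differ, so the equilibrium is in mixed strategies.
Let the inspector play a with probability p. The inspectee is indifferent when 17p + 13(1−p) = 16p + 19(1−p), giving p = 6/7.
Let the inspectee play r1 with probability q. The inspector is indifferent when 17q + 16(1−q) = 13q + 19(1−q), giving q = 3/7.
The value is 17·(3/7) + (16)·(4/7) = 115/7.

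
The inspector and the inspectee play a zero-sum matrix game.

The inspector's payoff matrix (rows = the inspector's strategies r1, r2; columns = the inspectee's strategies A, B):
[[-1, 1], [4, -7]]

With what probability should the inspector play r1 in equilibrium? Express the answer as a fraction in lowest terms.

11/13

Row minima are -1 and -7, so the inspector's maximin is -1; column maxima are 4 and 1, so the inspectee's minimax is 1. These differ, so the equilibrium is in mixed strategies.
Let the inspector play r1 with probability p. The inspectee is indifferent when −p + 4(1−p) = p − 7(1−p), giving p = 11/13.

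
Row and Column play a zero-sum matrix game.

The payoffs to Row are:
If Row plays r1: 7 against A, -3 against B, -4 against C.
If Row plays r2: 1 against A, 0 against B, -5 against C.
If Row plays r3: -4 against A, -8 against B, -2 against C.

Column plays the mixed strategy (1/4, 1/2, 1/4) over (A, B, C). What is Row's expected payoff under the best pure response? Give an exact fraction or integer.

-3/4

r1: (7)·(1/4) + (-3)·(1/2) + (-4)·(1/4) = -3/4.
r2: (1)·(1/4) + (0)·(1/2) + (-5)·(1/4) = -1.
r3: (-4)·(1/4) + (-8)·(1/2) + (-2)·(1/4) = -11/2.
The best pure response is r1 with expected payoff -3/4.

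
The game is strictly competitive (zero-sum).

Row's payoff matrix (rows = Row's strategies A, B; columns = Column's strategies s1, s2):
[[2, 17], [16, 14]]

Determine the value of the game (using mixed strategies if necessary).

Row minima are 2 and 14, so Row's maximin is 14; column maxima are 16 and 17, so Column's minimax is 16. These differ, so the equilibrium is in mixed strategies.
Let Row play A with probability p. Column is indifferent when 2p + 16(1−p) = 17p + 14(1−p), giving p = 2/17.
Let Column play s1 with probability q. Row is indifferent when 2q + 17(1−q) = 16q + 14(1−q), giving q = 3/17.
The value is 2·(3/17) + (17)·(14/17) = 244/17.

244/17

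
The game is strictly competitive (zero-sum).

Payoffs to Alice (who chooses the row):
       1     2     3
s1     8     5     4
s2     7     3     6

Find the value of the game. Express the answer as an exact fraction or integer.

Column 1 is strictly dominated by 2 for Bob (it gives Alice more in every row).
The remaining 2×2 game on (s1, s2) × (2, 3) has no saddle point. Let Alice play s1 with probability p; indifference gives 5p + 3(1−p) = 4p + 6(1−p), so p = 3/4.
Similarly Bob's optimal q on 2 is 1/2, and the value is 5·(1/2) + (4)·(1/2) = 9/2.

9/2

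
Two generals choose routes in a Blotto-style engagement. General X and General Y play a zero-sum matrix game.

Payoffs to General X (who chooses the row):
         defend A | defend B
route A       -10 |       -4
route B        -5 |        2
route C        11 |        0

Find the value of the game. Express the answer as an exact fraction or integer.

11/9

Row route A is strictly dominated by row route B, so General X never plays it.
The remaining 2×2 game on (route B, route C) × (defend A, defend B) has no saddle point. Let General X play route B with probability p; indifference gives −5p + 11(1−p) = 2p, so p = 11/18.
Similarly General Y's optimal q on defend A is 1/9, and the value is -5·(1/9) + (2)·(8/9) = 11/9.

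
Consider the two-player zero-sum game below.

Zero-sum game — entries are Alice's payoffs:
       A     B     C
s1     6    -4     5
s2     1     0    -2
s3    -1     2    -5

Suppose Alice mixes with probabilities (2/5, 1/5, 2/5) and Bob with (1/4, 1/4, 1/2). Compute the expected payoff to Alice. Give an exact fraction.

Against (1/4, 1/4, 1/2), each row's expected payoff is s1: 3; s2: -3/4; s3: -9/4.
Taking the (2/5, 1/5, 2/5)-weighted average: (2/5)·(3) + (1/5)·(-3/4) + (2/5)·(-9/4) = 3/20.

3/20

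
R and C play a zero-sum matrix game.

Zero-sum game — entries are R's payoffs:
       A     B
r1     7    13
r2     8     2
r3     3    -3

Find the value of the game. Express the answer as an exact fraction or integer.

15/2

Row r3 is strictly dominated by row r2, so R never plays it.
The remaining 2×2 game on (r1, r2) × (A, B) has no saddle point. Let R play r1 with probability p; indifference gives 7p + 8(1−p) = 13p + 2(1−p), so p = 1/2.
Similarly C's optimal q on A is 11/12, and the value is 7·(11/12) + (13)·(1/12) = 15/2.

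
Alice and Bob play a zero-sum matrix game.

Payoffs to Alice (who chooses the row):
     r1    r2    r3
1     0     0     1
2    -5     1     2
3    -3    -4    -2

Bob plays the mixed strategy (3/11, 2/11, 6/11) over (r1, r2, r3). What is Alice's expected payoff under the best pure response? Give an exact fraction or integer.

1: (0)·(3/11) + (0)·(2/11) + (1)·(6/11) = 6/11.
2: (-5)·(3/11) + (1)·(2/11) + (2)·(6/11) = -1/11.
3: (-3)·(3/11) + (-4)·(2/11) + (-2)·(6/11) = -29/11.
The best pure response is 1 with expected payoff 6/11.

6/11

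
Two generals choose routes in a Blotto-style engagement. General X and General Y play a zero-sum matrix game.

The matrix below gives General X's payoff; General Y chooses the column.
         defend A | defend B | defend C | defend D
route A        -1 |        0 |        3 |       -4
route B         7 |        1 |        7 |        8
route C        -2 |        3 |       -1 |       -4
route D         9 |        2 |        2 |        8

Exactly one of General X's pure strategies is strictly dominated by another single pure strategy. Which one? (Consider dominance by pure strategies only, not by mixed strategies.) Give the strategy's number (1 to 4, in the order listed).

Compare route A with route B: 7 > -1, 1 > 0, 7 > 3, 8 > -4.
So route B strictly dominates route A for General X; route A is strictly dominated.

1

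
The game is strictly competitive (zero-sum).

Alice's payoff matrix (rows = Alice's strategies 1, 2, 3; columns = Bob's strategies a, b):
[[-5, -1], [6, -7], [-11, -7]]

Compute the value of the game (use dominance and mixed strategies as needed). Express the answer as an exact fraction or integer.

-41/17

Row 3 is strictly dominated by row 1, so Alice never plays it.
The remaining 2×2 game on (1, 2) × (a, b) has no saddle point. Let Alice play 1 with probability p; indifference gives −5p + 6(1−p) = −p − 7(1−p), so p = 13/17.
Similarly Bob's optimal q on a is 6/17, and the value is -5·(6/17) + (-1)·(11/17) = -41/17.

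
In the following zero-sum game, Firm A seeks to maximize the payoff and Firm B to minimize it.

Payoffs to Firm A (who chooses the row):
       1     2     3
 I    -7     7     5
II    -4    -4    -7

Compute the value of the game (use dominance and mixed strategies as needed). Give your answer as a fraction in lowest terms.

Column 2 is strictly dominated by 3 for Firm B (it gives Firm A more in every row).
The remaining 2×2 game on (I, II) × (1, 3) has no saddle point. Let Firm A play I with probability p; indifference gives −7p − 4(1−p) = 5p − 7(1−p), so p = 1/5.
Similarly Firm B's optimal q on 1 is 4/5, and the value is -7·(4/5) + (5)·(1/5) = -23/5.

-23/5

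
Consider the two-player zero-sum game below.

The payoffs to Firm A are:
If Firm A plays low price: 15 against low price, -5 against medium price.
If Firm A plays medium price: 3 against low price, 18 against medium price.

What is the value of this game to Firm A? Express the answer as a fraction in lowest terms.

Row minima are -5 and 3, so Firm A's maximin is 3; column maxima are 15 and 18, so Firm B's minimax is 15. These differ, so the equilibrium is in mixed strategies.
Let Firm A play low price with probability p. Firm B is indifferent when 15p + 3(1−p) = −5p + 18(1−p), giving p = 3/7.
Let Firm B play low price with probability q. Firm A is indifferent when 15q − 5(1−q) = 3q + 18(1−q), giving q = 23/35.
The value is 15·(23/35) + (-5)·(12/35) = 57/7.

57/7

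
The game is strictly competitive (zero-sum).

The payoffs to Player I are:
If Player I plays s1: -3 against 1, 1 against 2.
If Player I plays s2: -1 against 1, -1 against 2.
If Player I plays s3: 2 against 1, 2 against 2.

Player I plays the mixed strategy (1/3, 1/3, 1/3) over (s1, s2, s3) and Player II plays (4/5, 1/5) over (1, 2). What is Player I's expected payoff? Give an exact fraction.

Against (4/5, 1/5), each row's expected payoff is s1: -11/5; s2: -1; s3: 2.
Taking the (1/3, 1/3, 1/3)-weighted average: (1/3)·(-11/5) + (1/3)·(-1) + (1/3)·(2) = -2/5.

-2/5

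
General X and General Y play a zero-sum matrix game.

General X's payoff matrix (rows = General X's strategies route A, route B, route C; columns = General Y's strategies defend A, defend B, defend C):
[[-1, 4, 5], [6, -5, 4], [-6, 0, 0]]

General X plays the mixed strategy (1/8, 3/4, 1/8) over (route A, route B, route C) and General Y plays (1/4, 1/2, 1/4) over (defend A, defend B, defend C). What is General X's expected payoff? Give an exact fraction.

Against (1/4, 1/2, 1/4), each row's expected payoff is route A: 3; route B: 0; route C: -3/2.
Taking the (1/8, 3/4, 1/8)-weighted average: (1/8)·(3) + (3/4)·(0) + (1/8)·(-3/2) = 3/16.

3/16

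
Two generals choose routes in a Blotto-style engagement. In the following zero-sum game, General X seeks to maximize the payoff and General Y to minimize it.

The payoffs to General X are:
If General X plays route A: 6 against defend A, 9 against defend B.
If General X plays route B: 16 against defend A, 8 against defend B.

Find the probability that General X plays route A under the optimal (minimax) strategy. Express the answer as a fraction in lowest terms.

Row minima are 6 and 8, so General X's maximin is 8; column maxima are 16 and 9, so General Y's minimax is 9. These differ, so the equilibrium is in mixed strategies.
Let General X play route A with probability p. General Y is indifferent when 6p + 16(1−p) = 9p + 8(1−p), giving p = 8/11.

8/11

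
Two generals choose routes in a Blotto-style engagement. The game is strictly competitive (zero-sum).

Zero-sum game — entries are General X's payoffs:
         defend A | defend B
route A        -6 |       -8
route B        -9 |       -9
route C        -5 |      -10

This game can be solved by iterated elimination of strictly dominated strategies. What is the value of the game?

Row route B is strictly dominated by row route A (-6>-9, -8>-9); eliminate route B.
Column defend A is strictly dominated by defend B for General Y (-8<-6, -10<-5); eliminate defend A.
Row route C is strictly dominated by row route A (-8>-10); eliminate route C.
Only (route A, defend B) remains, with payoff -8.

-8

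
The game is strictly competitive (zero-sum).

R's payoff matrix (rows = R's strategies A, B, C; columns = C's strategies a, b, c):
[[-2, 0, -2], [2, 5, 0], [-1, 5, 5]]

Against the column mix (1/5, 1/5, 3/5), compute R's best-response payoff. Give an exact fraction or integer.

A: (-2)·(1/5) + (0)·(1/5) + (-2)·(3/5) = -8/5.
B: (2)·(1/5) + (5)·(1/5) + (0)·(3/5) = 7/5.
C: (-1)·(1/5) + (5)·(1/5) + (5)·(3/5) = 19/5.
The best pure response is C with expected payoff 19/5.

19/5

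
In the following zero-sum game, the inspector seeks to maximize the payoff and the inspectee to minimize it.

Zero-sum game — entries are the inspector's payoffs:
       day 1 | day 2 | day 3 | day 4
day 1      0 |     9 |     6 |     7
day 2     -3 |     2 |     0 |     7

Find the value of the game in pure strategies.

Row minima: 0, -3 → the inspector's maximin is 0.
Column maxima: 0, 9, 6, 7 → the inspectee's minimax is 0.
They coincide at (day 1, day 1), so the value is 0.

0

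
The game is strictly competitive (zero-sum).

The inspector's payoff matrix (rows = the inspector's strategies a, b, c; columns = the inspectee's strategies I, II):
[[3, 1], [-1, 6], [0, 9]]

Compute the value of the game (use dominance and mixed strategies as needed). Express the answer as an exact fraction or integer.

27/11

Row b is strictly dominated by row c, so the inspector never plays it.
The remaining 2×2 game on (a, c) × (I, II) has no saddle point. Let the inspector play a with probability p; indifference gives 3p = p + 9(1−p), so p = 9/11.
Similarly the inspectee's optimal q on I is 8/11, and the value is 3·(8/11) + (1)·(3/11) = 27/11.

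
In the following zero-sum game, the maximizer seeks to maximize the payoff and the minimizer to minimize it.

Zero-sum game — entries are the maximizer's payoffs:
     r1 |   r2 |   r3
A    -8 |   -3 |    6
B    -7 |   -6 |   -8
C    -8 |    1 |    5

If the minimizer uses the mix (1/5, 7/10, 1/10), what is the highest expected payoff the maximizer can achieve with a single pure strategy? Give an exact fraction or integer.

-2/5

A: (-8)·(1/5) + (-3)·(7/10) + (6)·(1/10) = -31/10.
B: (-7)·(1/5) + (-6)·(7/10) + (-8)·(1/10) = -32/5.
C: (-8)·(1/5) + (1)·(7/10) + (5)·(1/10) = -2/5.
The best pure response is C with expected payoff -2/5.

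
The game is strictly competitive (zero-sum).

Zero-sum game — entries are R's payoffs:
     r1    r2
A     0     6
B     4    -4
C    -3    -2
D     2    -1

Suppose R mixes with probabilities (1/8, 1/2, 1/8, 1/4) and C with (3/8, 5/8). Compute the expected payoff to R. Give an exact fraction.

Against (3/8, 5/8), each row's expected payoff is A: 15/4; B: -1; C: -19/8; D: 1/8.
Taking the (1/8, 1/2, 1/8, 1/4)-weighted average: (1/8)·(15/4) + (1/2)·(-1) + (1/8)·(-19/8) + (1/4)·(1/8) = -19/64.

-19/64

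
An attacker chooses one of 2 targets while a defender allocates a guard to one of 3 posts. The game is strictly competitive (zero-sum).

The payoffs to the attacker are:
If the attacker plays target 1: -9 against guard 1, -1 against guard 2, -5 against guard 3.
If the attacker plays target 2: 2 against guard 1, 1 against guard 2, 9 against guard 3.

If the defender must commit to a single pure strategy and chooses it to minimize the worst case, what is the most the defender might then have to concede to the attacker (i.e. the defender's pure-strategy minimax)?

The worst case (largest entry) in each column is guard 1: 2, guard 2: 1, guard 3: 9.
The best (smallest) of these is 1.

1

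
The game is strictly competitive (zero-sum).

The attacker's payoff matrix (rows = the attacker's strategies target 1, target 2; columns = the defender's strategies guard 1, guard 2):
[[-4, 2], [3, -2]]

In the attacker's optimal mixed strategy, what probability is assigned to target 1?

Row minima are -4 and -2, so the attacker's maximin is -2; column maxima are 3 and 2, so the defender's minimax is 2. These differ, so the equilibrium is in mixed strategies.
Let the attacker play target 1 with probability p. The defender is indifferent when −4p + 3(1−p) = 2p − 2(1−p), giving p = 5/11.

5/11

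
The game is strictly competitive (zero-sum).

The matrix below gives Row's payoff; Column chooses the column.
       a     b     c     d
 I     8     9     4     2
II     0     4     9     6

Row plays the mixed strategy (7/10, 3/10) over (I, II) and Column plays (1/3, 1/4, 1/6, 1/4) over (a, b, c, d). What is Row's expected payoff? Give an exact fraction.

Against (1/3, 1/4, 1/6, 1/4), each row's expected payoff is I: 73/12; II: 4.
Taking the (7/10, 3/10)-weighted average: (7/10)·(73/12) + (3/10)·(4) = 131/24.

131/24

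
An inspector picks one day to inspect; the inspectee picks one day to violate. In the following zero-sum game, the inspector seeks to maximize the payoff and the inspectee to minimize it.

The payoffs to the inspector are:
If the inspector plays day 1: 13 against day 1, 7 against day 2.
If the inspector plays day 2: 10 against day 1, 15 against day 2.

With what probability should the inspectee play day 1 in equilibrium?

8/11

Row minima are 7 and 10, so the inspector's maximin is 10; column maxima are 13 and 15, so the inspectee's minimax is 13. These differ, so the equilibrium is in mixed strategies.
Let the inspectee play day 1 with probability q. The inspector is indifferent when 13q + 7(1−q) = 10q + 15(1−q), giving q = 8/11.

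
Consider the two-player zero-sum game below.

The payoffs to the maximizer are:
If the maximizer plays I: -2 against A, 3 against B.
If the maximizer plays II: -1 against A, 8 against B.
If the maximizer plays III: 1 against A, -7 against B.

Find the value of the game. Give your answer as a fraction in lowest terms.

Row I is strictly dominated by row II, so the maximizer never plays it.
The remaining 2×2 game on (II, III) × (A, B) has no saddle point. Let the maximizer play II with probability p; indifference gives −p + (1−p) = 8p − 7(1−p), so p = 8/17.
Similarly the minimizer's optimal q on A is 15/17, and the value is -1·(15/17) + (8)·(2/17) = 1/17.

1/17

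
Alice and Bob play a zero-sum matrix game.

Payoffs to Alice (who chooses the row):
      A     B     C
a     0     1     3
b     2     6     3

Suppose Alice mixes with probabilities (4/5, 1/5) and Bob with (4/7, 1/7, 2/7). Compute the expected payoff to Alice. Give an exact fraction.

Against (4/7, 1/7, 2/7), each row's expected payoff is a: 1; b: 20/7.
Taking the (4/5, 1/5)-weighted average: (4/5)·(1) + (1/5)·(20/7) = 48/35.

48/35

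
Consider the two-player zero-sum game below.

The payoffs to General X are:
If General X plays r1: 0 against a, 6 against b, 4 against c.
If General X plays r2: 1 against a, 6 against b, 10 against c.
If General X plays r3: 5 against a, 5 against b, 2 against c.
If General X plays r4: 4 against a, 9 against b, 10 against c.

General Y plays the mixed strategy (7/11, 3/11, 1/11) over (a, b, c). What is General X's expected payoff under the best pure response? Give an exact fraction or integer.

65/11

r1: (0)·(7/11) + (6)·(3/11) + (4)·(1/11) = 2.
r2: (1)·(7/11) + (6)·(3/11) + (10)·(1/11) = 35/11.
r3: (5)·(7/11) + (5)·(3/11) + (2)·(1/11) = 52/11.
r4: (4)·(7/11) + (9)·(3/11) + (10)·(1/11) = 65/11.
The best pure response is r4 with expected payoff 65/11.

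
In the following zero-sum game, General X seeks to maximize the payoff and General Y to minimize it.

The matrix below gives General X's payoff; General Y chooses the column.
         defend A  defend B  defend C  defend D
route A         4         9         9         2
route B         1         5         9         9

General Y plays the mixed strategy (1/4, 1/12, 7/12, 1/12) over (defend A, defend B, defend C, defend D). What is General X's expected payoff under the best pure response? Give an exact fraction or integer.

route A: (4)·(1/4) + (9)·(1/12) + (9)·(7/12) + (2)·(1/12) = 43/6.
route B: (1)·(1/4) + (5)·(1/12) + (9)·(7/12) + (9)·(1/12) = 20/3.
The best pure response is route A with expected payoff 43/6.

43/6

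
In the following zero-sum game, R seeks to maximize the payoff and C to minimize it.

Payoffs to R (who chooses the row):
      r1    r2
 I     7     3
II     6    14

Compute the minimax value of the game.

Row minima are 3 and 6, so R's maximin is 6; column maxima are 7 and 14, so C's minimax is 7. These differ, so the equilibrium is in mixed strategies.
Let R play I with probability p. C is indifferent when 7p + 6(1−p) = 3p + 14(1−p), giving p = 2/3.
Let C play r1 with probability q. R is indifferent when 7q + 3(1−q) = 6q + 14(1−q), giving q = 11/12.
The value is 7·(11/12) + (3)·(1/12) = 20/3.

20/3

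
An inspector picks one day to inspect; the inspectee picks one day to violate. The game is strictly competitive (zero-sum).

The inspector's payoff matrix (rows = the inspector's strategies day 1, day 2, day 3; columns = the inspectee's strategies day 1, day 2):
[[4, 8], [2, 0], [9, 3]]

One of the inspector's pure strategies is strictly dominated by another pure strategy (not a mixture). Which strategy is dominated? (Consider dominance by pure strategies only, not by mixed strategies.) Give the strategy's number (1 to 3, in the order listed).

2

Compare day 2 with day 1: 4 > 2, 8 > 0.
So day 1 strictly dominates day 2 for the inspector; day 2 is strictly dominated.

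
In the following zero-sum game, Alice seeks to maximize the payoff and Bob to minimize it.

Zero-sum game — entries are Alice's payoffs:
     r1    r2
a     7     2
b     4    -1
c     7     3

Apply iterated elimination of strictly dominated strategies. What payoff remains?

Column r1 is strictly dominated by r2 for Bob (2<7, -1<4, 3<7); eliminate r1.
Row a is strictly dominated by row c (3>2); eliminate a.
Row b is strictly dominated by row c (3>-1); eliminate b.
Only (c, r2) remains, with payoff 3.

3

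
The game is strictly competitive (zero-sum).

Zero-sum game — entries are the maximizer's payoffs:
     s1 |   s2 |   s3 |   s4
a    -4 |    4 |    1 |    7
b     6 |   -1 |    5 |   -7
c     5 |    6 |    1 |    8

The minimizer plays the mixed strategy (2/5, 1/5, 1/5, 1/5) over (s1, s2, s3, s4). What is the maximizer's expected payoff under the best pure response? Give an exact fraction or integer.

a: (-4)·(2/5) + (4)·(1/5) + (1)·(1/5) + (7)·(1/5) = 4/5.
b: (6)·(2/5) + (-1)·(1/5) + (5)·(1/5) + (-7)·(1/5) = 9/5.
c: (5)·(2/5) + (6)·(1/5) + (1)·(1/5) + (8)·(1/5) = 5.
The best pure response is c with expected payoff 5.

5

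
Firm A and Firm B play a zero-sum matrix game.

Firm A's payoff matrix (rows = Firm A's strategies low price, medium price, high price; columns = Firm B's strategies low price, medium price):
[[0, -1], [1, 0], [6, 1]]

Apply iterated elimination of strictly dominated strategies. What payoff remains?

Row medium price is strictly dominated by row high price (6>1, 1>0); eliminate medium price.
Row low price is strictly dominated by row high price (6>0, 1>-1); eliminate low price.
Column low price is strictly dominated by medium price for Firm B (1<6); eliminate low price.
Only (high price, medium price) remains, with payoff 1.

1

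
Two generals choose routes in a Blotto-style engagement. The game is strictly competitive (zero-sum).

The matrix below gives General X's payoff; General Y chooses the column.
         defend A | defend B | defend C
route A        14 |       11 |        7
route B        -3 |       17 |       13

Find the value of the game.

Column defend B is strictly dominated by defend C for General Y (it gives General X more in every row).
The remaining 2×2 game on (route A, route B) × (defend A, defend C) has no saddle point. Let General X play route A with probability p; indifference gives 14p − 3(1−p) = 7p + 13(1−p), so p = 16/23.
Similarly General Y's optimal q on defend A is 6/23, and the value is 14·(6/23) + (7)·(17/23) = 203/23.

203/23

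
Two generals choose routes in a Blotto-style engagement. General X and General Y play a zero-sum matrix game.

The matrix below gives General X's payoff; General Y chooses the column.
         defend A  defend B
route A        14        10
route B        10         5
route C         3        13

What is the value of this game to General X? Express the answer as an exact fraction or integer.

76/7

Row route B is strictly dominated by row route A, so General X never plays it.
The remaining 2×2 game on (route A, route C) × (defend A, defend B) has no saddle point. Let General X play route A with probability p; indifference gives 14p + 3(1−p) = 10p + 13(1−p), so p = 5/7.
Similarly General Y's optimal q on defend A is 3/14, and the value is 14·(3/14) + (10)·(11/14) = 76/7.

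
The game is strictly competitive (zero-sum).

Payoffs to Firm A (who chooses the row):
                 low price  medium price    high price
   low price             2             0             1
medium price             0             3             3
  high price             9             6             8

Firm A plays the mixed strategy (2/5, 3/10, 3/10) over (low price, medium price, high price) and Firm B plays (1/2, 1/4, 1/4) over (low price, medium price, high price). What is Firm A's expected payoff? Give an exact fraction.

Against (1/2, 1/4, 1/4), each row's expected payoff is low price: 5/4; medium price: 3/2; high price: 8.
Taking the (2/5, 3/10, 3/10)-weighted average: (2/5)·(5/4) + (3/10)·(3/2) + (3/10)·(8) = 67/20.

67/20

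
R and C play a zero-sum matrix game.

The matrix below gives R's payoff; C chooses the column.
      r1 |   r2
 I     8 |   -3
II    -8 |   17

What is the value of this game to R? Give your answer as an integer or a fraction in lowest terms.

28/9

Row minima are -3 and -8, so R's maximin is -3; column maxima are 8 and 17, so C's minimax is 8. These differ, so the equilibrium is in mixed strategies.
Let R play I with probability p. C is indifferent when 8p − 8(1−p) = −3p + 17(1−p), giving p = 25/36.
Let C play r1 with probability q. R is indifferent when 8q − 3(1−q) = −8q + 17(1−q), giving q = 5/9.
The value is 8·(5/9) + (-3)·(4/9) = 28/9.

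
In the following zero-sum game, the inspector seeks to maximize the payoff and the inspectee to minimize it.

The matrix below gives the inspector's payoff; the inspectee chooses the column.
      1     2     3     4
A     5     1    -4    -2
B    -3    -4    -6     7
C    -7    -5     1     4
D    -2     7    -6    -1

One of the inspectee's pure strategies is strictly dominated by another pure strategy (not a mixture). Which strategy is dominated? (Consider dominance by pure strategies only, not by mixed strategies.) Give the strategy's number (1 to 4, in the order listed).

The inspectee prefers columns that give the inspector less. Compare 4 with 3: -4 < -2, -6 < 7, 1 < 4, -6 < -1.
So 3 strictly dominates 4 for the inspectee; 4 is strictly dominated.

4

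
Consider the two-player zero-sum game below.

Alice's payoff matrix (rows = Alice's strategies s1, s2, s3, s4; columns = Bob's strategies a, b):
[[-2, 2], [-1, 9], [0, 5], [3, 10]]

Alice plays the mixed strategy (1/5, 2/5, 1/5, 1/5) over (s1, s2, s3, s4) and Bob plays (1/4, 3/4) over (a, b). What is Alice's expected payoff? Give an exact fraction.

26/5

Against (1/4, 3/4), each row's expected payoff is s1: 1; s2: 13/2; s3: 15/4; s4: 33/4.
Taking the (1/5, 2/5, 1/5, 1/5)-weighted average: (1/5)·(1) + (2/5)·(13/2) + (1/5)·(15/4) + (1/5)·(33/4) = 26/5.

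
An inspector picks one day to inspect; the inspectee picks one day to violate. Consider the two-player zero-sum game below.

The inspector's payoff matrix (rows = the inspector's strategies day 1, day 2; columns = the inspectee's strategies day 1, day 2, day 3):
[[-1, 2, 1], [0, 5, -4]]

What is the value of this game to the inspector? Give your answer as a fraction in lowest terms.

Column day 2 is strictly dominated by day 1 for the inspectee (it gives the inspector more in every row).
The remaining 2×2 game on (day 1, day 2) × (day 1, day 3) has no saddle point. Let the inspector play day 1 with probability p; indifference gives −p = p − 4(1−p), so p = 2/3.
Similarly the inspectee's optimal q on day 1 is 5/6, and the value is -1·(5/6) + (1)·(1/6) = -2/3.

-2/3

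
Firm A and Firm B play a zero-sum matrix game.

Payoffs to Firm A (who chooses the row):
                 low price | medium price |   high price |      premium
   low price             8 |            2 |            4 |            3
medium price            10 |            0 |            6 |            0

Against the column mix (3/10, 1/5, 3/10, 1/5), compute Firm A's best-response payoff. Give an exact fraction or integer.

24/5

low price: (8)·(3/10) + (2)·(1/5) + (4)·(3/10) + (3)·(1/5) = 23/5.
medium price: (10)·(3/10) + (0)·(1/5) + (6)·(3/10) + (0)·(1/5) = 24/5.
The best pure response is medium price with expected payoff 24/5.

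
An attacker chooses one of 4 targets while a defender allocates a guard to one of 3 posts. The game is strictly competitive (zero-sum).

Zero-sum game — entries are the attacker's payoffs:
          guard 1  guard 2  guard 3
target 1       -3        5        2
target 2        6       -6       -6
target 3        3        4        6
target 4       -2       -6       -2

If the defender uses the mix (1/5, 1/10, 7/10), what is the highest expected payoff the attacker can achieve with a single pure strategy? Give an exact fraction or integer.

target 1: (-3)·(1/5) + (5)·(1/10) + (2)·(7/10) = 13/10.
target 2: (6)·(1/5) + (-6)·(1/10) + (-6)·(7/10) = -18/5.
target 3: (3)·(1/5) + (4)·(1/10) + (6)·(7/10) = 26/5.
target 4: (-2)·(1/5) + (-6)·(1/10) + (-2)·(7/10) = -12/5.
The best pure response is target 3 with expected payoff 26/5.

26/5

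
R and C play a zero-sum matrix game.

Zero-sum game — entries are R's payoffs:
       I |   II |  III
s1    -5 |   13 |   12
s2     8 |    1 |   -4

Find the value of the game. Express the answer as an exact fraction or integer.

Column II is strictly dominated by III for C (it gives R more in every row).
The remaining 2×2 game on (s1, s2) × (I, III) has no saddle point. Let R play s1 with probability p; indifference gives −5p + 8(1−p) = 12p − 4(1−p), so p = 12/29.
Similarly C's optimal q on I is 16/29, and the value is -5·(16/29) + (12)·(13/29) = 76/29.

76/29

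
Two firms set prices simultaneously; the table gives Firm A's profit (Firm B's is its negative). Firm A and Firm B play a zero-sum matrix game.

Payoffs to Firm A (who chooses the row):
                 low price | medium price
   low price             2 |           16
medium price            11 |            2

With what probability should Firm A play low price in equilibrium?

9/23

Row minima are 2 and 2, so Firm A's maximin is 2; column maxima are 11 and 16, so Firm B's minimax is 11. These differ, so the equilibrium is in mixed strategies.
Let Firm A play low price with probability p. Firm B is indifferent when 2p + 11(1−p) = 16p + 2(1−p), giving p = 9/23.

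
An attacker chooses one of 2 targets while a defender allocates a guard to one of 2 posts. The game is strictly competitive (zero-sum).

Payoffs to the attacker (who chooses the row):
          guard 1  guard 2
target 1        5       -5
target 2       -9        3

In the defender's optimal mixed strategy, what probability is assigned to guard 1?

Row minima are -5 and -9, so the attacker's maximin is -5; column maxima are 5 and 3, so the defender's minimax is 3. These differ, so the equilibrium is in mixed strategies.
Let the defender play guard 1 with probability q. The attacker is indifferent when 5q − 5(1−q) = −9q + 3(1−q), giving q = 4/11.

4/11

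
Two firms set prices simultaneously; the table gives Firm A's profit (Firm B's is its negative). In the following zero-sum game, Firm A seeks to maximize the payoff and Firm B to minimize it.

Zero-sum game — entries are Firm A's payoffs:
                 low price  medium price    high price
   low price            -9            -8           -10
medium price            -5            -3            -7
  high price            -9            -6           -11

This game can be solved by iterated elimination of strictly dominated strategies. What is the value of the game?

Row low price is strictly dominated by row medium price (-5>-9, -3>-8, -7>-10); eliminate low price.
Row high price is strictly dominated by row medium price (-5>-9, -3>-6, -7>-11); eliminate high price.
Column low price is strictly dominated by high price for Firm B (-7<-5); eliminate low price.
Column medium price is strictly dominated by high price for Firm B (-7<-3); eliminate medium price.
Only (medium price, high price) remains, with payoff -7.

-7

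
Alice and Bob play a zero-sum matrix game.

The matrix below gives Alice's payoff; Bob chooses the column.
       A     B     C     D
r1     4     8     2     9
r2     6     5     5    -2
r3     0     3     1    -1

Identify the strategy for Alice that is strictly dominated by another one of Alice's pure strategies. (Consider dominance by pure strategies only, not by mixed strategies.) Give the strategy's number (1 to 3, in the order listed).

3

Compare r3 with r1: 4 > 0, 8 > 3, 2 > 1, 9 > -1.
So r1 strictly dominates r3 for Alice; r3 is strictly dominated.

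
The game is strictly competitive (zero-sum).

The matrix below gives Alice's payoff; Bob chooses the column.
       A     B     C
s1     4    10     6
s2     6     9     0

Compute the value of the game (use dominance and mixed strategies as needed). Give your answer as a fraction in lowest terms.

9/2

Column B is strictly dominated by A for Bob (it gives Alice more in every row).
The remaining 2×2 game on (s1, s2) × (A, C) has no saddle point. Let Alice play s1 with probability p; indifference gives 4p + 6(1−p) = 6p, so p = 3/4.
Similarly Bob's optimal q on A is 3/4, and the value is 4·(3/4) + (6)·(1/4) = 9/2.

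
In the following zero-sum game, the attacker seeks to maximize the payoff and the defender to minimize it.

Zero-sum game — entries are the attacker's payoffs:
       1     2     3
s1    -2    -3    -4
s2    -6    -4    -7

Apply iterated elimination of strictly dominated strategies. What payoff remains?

Column 2 is strictly dominated by 3 for the defender (-4<-3, -7<-4); eliminate 2.
Column 1 is strictly dominated by 3 for the defender (-4<-2, -7<-6); eliminate 1.
Row s2 is strictly dominated by row s1 (-4>-7); eliminate s2.
Only (s1, 3) remains, with payoff -4.

-4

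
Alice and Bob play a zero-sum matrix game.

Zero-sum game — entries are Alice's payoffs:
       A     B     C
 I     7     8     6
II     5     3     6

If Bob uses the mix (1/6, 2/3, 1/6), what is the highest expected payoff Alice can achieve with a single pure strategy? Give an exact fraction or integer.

15/2

I: (7)·(1/6) + (8)·(2/3) + (6)·(1/6) = 15/2.
II: (5)·(1/6) + (3)·(2/3) + (6)·(1/6) = 23/6.
The best pure response is I with expected payoff 15/2.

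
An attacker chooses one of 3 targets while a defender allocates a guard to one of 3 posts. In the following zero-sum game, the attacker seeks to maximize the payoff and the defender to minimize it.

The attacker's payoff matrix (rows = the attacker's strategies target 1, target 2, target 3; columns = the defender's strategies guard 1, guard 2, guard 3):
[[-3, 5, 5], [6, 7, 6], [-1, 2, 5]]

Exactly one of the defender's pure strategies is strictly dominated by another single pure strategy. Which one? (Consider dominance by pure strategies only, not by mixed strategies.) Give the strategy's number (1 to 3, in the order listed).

The defender prefers columns that give the attacker less. Compare guard 2 with guard 1: -3 < 5, 6 < 7, -1 < 2.
So guard 1 strictly dominates guard 2 for the defender; guard 2 is strictly dominated.

2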